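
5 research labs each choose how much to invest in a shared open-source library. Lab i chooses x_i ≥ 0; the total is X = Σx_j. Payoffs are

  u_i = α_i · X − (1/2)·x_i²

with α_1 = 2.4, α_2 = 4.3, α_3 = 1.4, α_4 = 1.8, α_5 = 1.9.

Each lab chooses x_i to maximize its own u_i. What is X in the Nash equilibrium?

11.8

Lab i's FOC: ∂u_i/∂x_i = α_i − x_i = 0, so x_i* = α_i.
NE contributions = (2.4, 4.3, 1.4, 1.8, 1.9); X = 11.8.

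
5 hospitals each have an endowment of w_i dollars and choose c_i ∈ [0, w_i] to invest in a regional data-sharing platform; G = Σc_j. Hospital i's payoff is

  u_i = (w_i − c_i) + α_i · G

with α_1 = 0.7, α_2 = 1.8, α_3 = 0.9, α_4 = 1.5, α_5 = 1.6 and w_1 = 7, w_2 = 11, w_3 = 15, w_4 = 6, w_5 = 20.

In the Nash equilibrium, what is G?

∂u_i/∂c_i = α_i − 1, so hospital i contributes w_i if α_i > 1, else 0.
α_i > 1 for i ∈ {2, 4, 5}; NE contributions (0, 11, 0, 6, 20), G = 37.

37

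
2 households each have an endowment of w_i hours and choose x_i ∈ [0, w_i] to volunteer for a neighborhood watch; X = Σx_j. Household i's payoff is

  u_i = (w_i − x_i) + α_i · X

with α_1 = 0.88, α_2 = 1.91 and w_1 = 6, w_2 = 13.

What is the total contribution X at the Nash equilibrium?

13

∂u_i/∂x_i = α_i − 1, so household i contributes w_i if α_i > 1, else 0.
α_i > 1 for i ∈ {2}; NE contributions (0, 13), X = 13.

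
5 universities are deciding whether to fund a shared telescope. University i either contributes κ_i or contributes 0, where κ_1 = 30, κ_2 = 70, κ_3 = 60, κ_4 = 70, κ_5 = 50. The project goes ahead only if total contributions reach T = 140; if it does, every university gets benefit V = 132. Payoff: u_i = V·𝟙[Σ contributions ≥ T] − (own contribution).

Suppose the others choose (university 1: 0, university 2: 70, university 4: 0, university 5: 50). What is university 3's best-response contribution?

Others' total = 120. Contributing 60 brings total to 180 ≥ 140: gain V − κ_3 = 72.
Best response: 60.

60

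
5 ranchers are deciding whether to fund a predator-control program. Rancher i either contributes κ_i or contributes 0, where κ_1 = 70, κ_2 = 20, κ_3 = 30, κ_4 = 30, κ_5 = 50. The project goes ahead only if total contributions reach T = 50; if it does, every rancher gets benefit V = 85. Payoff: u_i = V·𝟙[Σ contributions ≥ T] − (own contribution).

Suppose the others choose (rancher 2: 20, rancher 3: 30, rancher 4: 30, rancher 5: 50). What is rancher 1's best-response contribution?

Others' total = 130 ≥ 50; contributing adds cost 70 for no extra benefit.
Best response: 0.

0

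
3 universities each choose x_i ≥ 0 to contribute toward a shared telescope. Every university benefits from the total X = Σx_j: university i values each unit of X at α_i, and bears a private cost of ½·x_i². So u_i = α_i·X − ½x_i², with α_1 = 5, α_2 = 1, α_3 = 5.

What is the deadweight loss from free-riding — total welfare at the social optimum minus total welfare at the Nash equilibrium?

University i's FOC: ∂u_i/∂x_i = α_i − x_i = 0, so x_i* = α_i.
NE contributions = (5, 1, 5); X = 11.
W^NE = (Σα)·X − ½Σα_i² = 11² − ½·51 = 95.5.
Planner sets x_i = Σα_j = 11 for every i, so X^SO = 3·11 = 33.
W^SO = (Σα)·X^SO − ½·3·(Σα)² = (3/2)·11² = 181.5.
Deadweight loss = W^SO − W^NE = 86.

86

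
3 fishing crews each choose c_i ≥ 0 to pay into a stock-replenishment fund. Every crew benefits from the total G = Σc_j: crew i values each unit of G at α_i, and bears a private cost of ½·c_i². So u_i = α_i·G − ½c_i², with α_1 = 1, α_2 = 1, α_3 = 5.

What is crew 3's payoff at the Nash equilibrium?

Crew i's FOC: ∂u_i/∂c_i = α_i − c_i = 0, so c_i* = α_i.
NE contributions = (1, 1, 5); G = 7.
u_3 = α_3·G − ½·(c_3)² = 5·7 − ½·5² = 22.5.

22.5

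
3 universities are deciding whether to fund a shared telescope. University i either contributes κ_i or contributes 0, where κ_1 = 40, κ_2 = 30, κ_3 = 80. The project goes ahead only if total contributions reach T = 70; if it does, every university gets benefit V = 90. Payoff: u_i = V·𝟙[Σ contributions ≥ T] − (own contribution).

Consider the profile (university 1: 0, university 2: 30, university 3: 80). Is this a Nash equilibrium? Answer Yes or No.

No

Total = 110 ≥ 70: provided.
University 1 (pledges 0, payoff 90): pledging 40 → total 150, payoff 50. No gain.
University 2 (pledges 30, payoff 60): dropping to 0 → total 80, payoff 90. Profitable deviation.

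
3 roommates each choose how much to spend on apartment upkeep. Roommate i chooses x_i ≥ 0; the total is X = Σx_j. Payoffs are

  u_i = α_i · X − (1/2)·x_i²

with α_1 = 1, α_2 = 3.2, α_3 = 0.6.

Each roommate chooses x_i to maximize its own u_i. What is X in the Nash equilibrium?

Roommate i's FOC: ∂u_i/∂x_i = α_i − x_i = 0, so x_i* = α_i.
NE contributions = (1, 3.2, 0.6); X = 4.8.

4.8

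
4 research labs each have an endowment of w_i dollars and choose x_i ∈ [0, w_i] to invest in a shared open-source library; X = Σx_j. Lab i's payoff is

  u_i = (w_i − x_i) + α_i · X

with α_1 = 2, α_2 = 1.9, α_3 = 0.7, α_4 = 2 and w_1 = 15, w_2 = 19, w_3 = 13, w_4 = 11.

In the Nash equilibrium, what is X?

∂u_i/∂x_i = α_i − 1, so lab i contributes w_i if α_i > 1, else 0.
α_i > 1 for i ∈ {1, 2, 4}; NE contributions (15, 19, 0, 11), X = 45.

45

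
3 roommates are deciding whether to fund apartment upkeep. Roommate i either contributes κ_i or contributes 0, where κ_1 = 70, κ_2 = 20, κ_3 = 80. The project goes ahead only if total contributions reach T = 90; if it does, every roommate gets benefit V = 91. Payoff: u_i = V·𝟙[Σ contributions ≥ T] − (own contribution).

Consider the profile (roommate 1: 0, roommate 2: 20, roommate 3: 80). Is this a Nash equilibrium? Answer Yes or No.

Total = 100 ≥ 90: provided.
Roommate 1 (pledges 0, payoff 91): pledging 70 → total 170, payoff 21. No gain.
Roommate 2 (pledges 20, payoff 71): dropping to 0 → total 80, payoff 0. No gain.
Roommate 3 (pledges 80, payoff 11): dropping to 0 → total 20, payoff 0. No gain.

Yes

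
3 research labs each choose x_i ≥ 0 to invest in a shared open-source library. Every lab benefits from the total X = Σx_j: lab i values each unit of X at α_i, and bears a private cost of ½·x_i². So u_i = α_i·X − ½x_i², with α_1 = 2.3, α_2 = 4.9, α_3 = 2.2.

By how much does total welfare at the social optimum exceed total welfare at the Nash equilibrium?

Lab i's FOC: ∂u_i/∂x_i = α_i − x_i = 0, so x_i* = α_i.
NE contributions = (2.3, 4.9, 2.2); X = 9.4.
W^NE = (Σα)·X − ½Σα_i² = 9.4² − ½·34.14 = 71.29.
Planner sets x_i = Σα_j = 9.4 for every i, so X^SO = 3·9.4 = 28.2.
W^SO = (Σα)·X^SO − ½·3·(Σα)² = (3/2)·9.4² = 132.54.
Deadweight loss = W^SO − W^NE = 61.25.

61.25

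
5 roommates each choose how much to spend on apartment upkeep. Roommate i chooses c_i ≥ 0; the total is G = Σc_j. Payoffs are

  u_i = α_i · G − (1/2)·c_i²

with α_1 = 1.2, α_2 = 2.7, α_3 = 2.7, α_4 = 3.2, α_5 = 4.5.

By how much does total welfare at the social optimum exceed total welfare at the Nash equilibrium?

329.99

Roommate i's FOC: ∂u_i/∂c_i = α_i − c_i = 0, so c_i* = α_i.
NE contributions = (1.2, 2.7, 2.7, 3.2, 4.5); G = 14.3.
W^NE = (Σα)·G − ½Σα_i² = 14.3² − ½·46.51 = 181.235.
Planner sets c_i = Σα_j = 14.3 for every i, so G^SO = 5·14.3 = 71.5.
W^SO = (Σα)·G^SO − ½·5·(Σα)² = (5/2)·14.3² = 511.225.
Deadweight loss = W^SO − W^NE = 329.99.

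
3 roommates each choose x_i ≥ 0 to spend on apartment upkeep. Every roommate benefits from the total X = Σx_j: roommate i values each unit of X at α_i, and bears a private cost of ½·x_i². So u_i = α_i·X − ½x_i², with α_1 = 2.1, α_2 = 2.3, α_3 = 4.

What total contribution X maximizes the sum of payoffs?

25.2

Planner FOC: ∂(Σu_j)/∂x_i = (Σα_j) − x_i = 0, so x_i^SO = Σα_j = 8.4 for every i; X^SO = 25.2.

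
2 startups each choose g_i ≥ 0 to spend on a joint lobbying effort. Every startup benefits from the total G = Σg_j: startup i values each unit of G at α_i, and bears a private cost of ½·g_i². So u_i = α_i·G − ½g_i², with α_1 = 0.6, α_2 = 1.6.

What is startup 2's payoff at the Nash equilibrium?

Startup i's FOC: ∂u_i/∂g_i = α_i − g_i = 0, so g_i* = α_i.
NE contributions = (0.6, 1.6); G = 2.2.
u_2 = α_2·G − ½·(g_2)² = 1.6·2.2 − ½·1.6² = 2.24.

2.24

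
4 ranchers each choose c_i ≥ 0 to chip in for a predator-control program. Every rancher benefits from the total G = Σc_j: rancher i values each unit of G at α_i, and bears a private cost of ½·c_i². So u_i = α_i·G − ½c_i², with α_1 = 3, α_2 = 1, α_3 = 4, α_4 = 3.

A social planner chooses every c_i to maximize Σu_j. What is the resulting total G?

Planner FOC: ∂(Σu_j)/∂c_i = (Σα_j) − c_i = 0, so c_i^SO = Σα_j = 11 for every i; G^SO = 44.

44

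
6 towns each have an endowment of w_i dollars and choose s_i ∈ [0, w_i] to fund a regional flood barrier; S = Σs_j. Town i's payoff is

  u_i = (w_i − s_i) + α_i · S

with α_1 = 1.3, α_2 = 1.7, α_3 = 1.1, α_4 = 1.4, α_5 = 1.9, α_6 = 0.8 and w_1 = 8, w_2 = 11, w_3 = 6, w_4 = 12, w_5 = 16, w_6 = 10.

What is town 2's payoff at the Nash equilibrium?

∂u_i/∂s_i = α_i − 1, so town i contributes w_i if α_i > 1, else 0.
α_i > 1 for i ∈ {1, 2, 3, 4, 5}; NE contributions (8, 11, 6, 12, 16, 0), S = 53.
u_2 = (11 − 11) + 1.7·53 = 90.1.

90.1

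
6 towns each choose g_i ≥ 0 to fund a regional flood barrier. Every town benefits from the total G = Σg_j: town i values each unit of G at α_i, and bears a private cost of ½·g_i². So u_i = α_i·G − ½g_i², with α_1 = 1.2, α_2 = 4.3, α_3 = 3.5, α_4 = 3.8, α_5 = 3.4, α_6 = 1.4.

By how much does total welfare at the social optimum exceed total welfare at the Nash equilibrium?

Town i's FOC: ∂u_i/∂g_i = α_i − g_i = 0, so g_i* = α_i.
NE contributions = (1.2, 4.3, 3.5, 3.8, 3.4, 1.4); G = 17.6.
W^NE = (Σα)·G − ½Σα_i² = 17.6² − ½·60.14 = 279.69.
Planner sets g_i = Σα_j = 17.6 for every i, so G^SO = 6·17.6 = 105.6.
W^SO = (Σα)·G^SO − ½·6·(Σα)² = (6/2)·17.6² = 929.28.
Deadweight loss = W^SO − W^NE = 649.59.

649.59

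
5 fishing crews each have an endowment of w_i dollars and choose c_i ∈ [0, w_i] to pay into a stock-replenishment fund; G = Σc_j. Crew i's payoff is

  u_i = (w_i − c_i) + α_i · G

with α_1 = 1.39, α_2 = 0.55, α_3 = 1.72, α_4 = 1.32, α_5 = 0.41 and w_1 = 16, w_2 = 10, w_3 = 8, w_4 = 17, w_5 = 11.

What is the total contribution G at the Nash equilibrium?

41

∂u_i/∂c_i = α_i − 1, so crew i contributes w_i if α_i > 1, else 0.
α_i > 1 for i ∈ {1, 3, 4}; NE contributions (16, 0, 8, 17, 0), G = 41.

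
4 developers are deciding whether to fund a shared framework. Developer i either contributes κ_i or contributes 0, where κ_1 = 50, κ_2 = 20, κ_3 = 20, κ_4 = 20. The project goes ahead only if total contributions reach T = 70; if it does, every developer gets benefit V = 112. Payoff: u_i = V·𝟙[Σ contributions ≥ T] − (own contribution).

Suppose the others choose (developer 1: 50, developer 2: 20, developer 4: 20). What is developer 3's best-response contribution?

0

Others' total = 90 ≥ 70; contributing adds cost 20 for no extra benefit.
Best response: 0.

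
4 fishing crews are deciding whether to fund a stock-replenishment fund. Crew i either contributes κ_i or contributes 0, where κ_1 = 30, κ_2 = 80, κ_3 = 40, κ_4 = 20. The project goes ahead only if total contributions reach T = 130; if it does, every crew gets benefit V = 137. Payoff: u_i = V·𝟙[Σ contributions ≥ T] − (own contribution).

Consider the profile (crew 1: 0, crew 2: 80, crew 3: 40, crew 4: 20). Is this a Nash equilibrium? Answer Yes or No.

Total = 140 ≥ 130: provided.
Crew 1 (pledges 0, payoff 137): pledging 30 → total 170, payoff 107. No gain.
Crew 2 (pledges 80, payoff 57): dropping to 0 → total 60, payoff 0. No gain.
Crew 3 (pledges 40, payoff 97): dropping to 0 → total 100, payoff 0. No gain.
Crew 4 (pledges 20, payoff 117): dropping to 0 → total 120, payoff 0. No gain.

Yes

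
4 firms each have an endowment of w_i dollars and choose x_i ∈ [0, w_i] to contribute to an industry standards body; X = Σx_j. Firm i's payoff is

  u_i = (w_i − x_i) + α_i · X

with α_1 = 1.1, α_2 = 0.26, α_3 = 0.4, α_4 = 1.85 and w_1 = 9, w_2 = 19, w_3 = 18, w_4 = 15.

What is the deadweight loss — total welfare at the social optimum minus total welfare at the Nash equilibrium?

96.57

∂u_i/∂x_i = α_i − 1, so firm i contributes w_i if α_i > 1, else 0.
α_i > 1 for i ∈ {1, 4}; NE contributions (9, 0, 0, 15), X = 24.
W^NE = Σw_i − X^NE + (Σα_i)·X^NE = 61 + 2.61·24 = 123.64.
Planner: ∂(Σu_j)/∂x_i = Σα_j − 1 = 2.61 > 0, so everyone contributes w_i; X^SO = 61, W^SO = 61 + 2.61·61 = 220.21.
Deadweight loss = 96.57.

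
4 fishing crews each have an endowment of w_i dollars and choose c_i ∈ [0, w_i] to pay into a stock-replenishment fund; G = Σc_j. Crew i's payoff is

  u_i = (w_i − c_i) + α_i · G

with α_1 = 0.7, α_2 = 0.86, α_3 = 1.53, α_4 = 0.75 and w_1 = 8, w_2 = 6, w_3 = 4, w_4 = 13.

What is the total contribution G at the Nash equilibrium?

∂u_i/∂c_i = α_i − 1, so crew i contributes w_i if α_i > 1, else 0.
α_i > 1 for i ∈ {3}; NE contributions (0, 0, 4, 0), G = 4.

4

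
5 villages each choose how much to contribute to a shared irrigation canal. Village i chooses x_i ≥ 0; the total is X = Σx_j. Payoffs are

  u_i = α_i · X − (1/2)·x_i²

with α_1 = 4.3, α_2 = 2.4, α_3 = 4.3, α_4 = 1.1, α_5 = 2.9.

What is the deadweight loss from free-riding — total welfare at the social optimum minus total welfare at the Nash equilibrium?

Village i's FOC: ∂u_i/∂x_i = α_i − x_i = 0, so x_i* = α_i.
NE contributions = (4.3, 2.4, 4.3, 1.1, 2.9); X = 15.
W^NE = (Σα)·X − ½Σα_i² = 15² − ½·52.36 = 198.82.
Planner sets x_i = Σα_j = 15 for every i, so X^SO = 5·15 = 75.
W^SO = (Σα)·X^SO − ½·5·(Σα)² = (5/2)·15² = 562.5.
Deadweight loss = W^SO − W^NE = 363.68.

363.68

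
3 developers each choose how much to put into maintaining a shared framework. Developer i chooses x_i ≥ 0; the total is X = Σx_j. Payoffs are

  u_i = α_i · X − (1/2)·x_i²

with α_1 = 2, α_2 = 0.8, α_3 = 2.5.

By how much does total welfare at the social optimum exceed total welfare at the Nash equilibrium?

Developer i's FOC: ∂u_i/∂x_i = α_i − x_i = 0, so x_i* = α_i.
NE contributions = (2, 0.8, 2.5); X = 5.3.
W^NE = (Σα)·X − ½Σα_i² = 5.3² − ½·10.89 = 22.645.
Planner sets x_i = Σα_j = 5.3 for every i, so X^SO = 3·5.3 = 15.9.
W^SO = (Σα)·X^SO − ½·3·(Σα)² = (3/2)·5.3² = 42.135.
Deadweight loss = W^SO − W^NE = 19.49.

19.49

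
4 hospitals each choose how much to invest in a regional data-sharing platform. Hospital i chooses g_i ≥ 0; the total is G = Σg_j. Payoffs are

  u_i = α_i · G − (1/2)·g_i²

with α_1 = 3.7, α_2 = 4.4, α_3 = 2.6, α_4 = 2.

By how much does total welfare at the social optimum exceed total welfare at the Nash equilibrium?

183.195

Hospital i's FOC: ∂u_i/∂g_i = α_i − g_i = 0, so g_i* = α_i.
NE contributions = (3.7, 4.4, 2.6, 2); G = 12.7.
W^NE = (Σα)·G − ½Σα_i² = 12.7² − ½·43.81 = 139.385.
Planner sets g_i = Σα_j = 12.7 for every i, so G^SO = 4·12.7 = 50.8.
W^SO = (Σα)·G^SO − ½·4·(Σα)² = (4/2)·12.7² = 322.58.
Deadweight loss = W^SO − W^NE = 183.195.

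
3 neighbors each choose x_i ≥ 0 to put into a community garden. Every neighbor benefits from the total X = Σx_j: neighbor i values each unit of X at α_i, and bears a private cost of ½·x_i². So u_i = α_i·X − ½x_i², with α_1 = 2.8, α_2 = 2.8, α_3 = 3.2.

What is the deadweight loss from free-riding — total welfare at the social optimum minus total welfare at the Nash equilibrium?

51.68

Neighbor i's FOC: ∂u_i/∂x_i = α_i − x_i = 0, so x_i* = α_i.
NE contributions = (2.8, 2.8, 3.2); X = 8.8.
W^NE = (Σα)·X − ½Σα_i² = 8.8² − ½·25.92 = 64.48.
Planner sets x_i = Σα_j = 8.8 for every i, so X^SO = 3·8.8 = 26.4.
W^SO = (Σα)·X^SO − ½·3·(Σα)² = (3/2)·8.8² = 116.16.
Deadweight loss = W^SO − W^NE = 51.68.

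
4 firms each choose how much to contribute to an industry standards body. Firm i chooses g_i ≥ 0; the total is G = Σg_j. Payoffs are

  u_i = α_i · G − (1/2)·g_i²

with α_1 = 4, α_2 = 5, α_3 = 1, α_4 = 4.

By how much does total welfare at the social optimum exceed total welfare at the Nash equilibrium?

Firm i's FOC: ∂u_i/∂g_i = α_i − g_i = 0, so g_i* = α_i.
NE contributions = (4, 5, 1, 4); G = 14.
W^NE = (Σα)·G − ½Σα_i² = 14² − ½·58 = 167.
Planner sets g_i = Σα_j = 14 for every i, so G^SO = 4·14 = 56.
W^SO = (Σα)·G^SO − ½·4·(Σα)² = (4/2)·14² = 392.
Deadweight loss = W^SO − W^NE = 225.

225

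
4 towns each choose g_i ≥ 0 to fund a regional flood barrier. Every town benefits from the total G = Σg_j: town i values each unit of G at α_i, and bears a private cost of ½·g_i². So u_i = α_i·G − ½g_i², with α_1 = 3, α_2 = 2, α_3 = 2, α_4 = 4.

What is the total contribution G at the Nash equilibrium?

Town i's FOC: ∂u_i/∂g_i = α_i − g_i = 0, so g_i* = α_i.
NE contributions = (3, 2, 2, 4); G = 11.

11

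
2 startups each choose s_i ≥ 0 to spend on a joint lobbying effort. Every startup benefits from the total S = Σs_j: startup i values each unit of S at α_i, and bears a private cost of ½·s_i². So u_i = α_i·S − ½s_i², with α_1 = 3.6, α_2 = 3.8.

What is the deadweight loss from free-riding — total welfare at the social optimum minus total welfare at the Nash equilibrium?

13.7

Startup i's FOC: ∂u_i/∂s_i = α_i − s_i = 0, so s_i* = α_i.
NE contributions = (3.6, 3.8); S = 7.4.
W^NE = (Σα)·S − ½Σα_i² = 7.4² − ½·27.4 = 41.06.
Planner sets s_i = Σα_j = 7.4 for every i, so S^SO = 2·7.4 = 14.8.
W^SO = (Σα)·S^SO − ½·2·(Σα)² = (2/2)·7.4² = 54.76.
Deadweight loss = W^SO − W^NE = 13.7.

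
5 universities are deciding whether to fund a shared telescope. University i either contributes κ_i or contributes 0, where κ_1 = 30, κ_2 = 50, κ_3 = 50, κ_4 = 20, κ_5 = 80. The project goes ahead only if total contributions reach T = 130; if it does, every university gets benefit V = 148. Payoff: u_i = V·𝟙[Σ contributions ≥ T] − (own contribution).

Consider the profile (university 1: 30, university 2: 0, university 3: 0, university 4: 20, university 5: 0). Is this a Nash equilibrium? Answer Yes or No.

Total = 50 < 130: not provided.
University 1 (pledges 30, payoff -30): dropping to 0 → total 20, payoff 0. Profitable deviation.

No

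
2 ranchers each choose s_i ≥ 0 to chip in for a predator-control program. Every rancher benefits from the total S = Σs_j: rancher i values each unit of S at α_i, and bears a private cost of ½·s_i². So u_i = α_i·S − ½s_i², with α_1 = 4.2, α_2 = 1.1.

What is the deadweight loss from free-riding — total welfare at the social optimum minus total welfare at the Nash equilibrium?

Rancher i's FOC: ∂u_i/∂s_i = α_i − s_i = 0, so s_i* = α_i.
NE contributions = (4.2, 1.1); S = 5.3.
W^NE = (Σα)·S − ½Σα_i² = 5.3² − ½·18.85 = 18.665.
Planner sets s_i = Σα_j = 5.3 for every i, so S^SO = 2·5.3 = 10.6.
W^SO = (Σα)·S^SO − ½·2·(Σα)² = (2/2)·5.3² = 28.09.
Deadweight loss = W^SO − W^NE = 9.425.

9.425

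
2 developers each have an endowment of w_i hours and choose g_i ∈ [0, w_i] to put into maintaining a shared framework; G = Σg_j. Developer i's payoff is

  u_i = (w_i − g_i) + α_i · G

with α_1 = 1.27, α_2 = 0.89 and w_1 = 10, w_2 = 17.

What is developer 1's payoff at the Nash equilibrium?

12.7

∂u_i/∂g_i = α_i − 1, so developer i contributes w_i if α_i > 1, else 0.
α_i > 1 for i ∈ {1}; NE contributions (10, 0), G = 10.
u_1 = (10 − 10) + 1.27·10 = 12.7.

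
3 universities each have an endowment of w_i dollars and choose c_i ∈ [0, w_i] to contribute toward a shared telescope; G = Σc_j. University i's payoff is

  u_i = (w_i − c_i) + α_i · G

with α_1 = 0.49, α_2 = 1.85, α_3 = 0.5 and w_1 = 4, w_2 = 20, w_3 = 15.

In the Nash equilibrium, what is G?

20

∂u_i/∂c_i = α_i − 1, so university i contributes w_i if α_i > 1, else 0.
α_i > 1 for i ∈ {2}; NE contributions (0, 20, 0), G = 20.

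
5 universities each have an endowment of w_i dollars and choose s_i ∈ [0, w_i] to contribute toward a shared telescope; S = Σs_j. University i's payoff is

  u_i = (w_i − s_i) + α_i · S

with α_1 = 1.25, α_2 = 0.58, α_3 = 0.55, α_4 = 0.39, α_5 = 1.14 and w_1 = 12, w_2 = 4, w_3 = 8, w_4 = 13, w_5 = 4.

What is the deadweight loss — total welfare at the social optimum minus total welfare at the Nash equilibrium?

∂u_i/∂s_i = α_i − 1, so university i contributes w_i if α_i > 1, else 0.
α_i > 1 for i ∈ {1, 5}; NE contributions (12, 0, 0, 0, 4), S = 16.
W^NE = Σw_i − S^NE + (Σα_i)·S^NE = 41 + 2.91·16 = 87.56.
Planner: ∂(Σu_j)/∂s_i = Σα_j − 1 = 2.91 > 0, so everyone contributes w_i; S^SO = 41, W^SO = 41 + 2.91·41 = 160.31.
Deadweight loss = 72.75.

72.75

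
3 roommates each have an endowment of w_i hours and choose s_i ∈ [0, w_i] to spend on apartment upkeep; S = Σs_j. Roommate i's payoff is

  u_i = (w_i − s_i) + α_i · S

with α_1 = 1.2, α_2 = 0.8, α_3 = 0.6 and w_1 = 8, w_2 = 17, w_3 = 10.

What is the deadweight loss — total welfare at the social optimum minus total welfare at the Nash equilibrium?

∂u_i/∂s_i = α_i − 1, so roommate i contributes w_i if α_i > 1, else 0.
α_i > 1 for i ∈ {1}; NE contributions (8, 0, 0), S = 8.
W^NE = Σw_i − S^NE + (Σα_i)·S^NE = 35 + 1.6·8 = 47.8.
Planner: ∂(Σu_j)/∂s_i = Σα_j − 1 = 1.6 > 0, so everyone contributes w_i; S^SO = 35, W^SO = 35 + 1.6·35 = 91.
Deadweight loss = 43.2.

43.2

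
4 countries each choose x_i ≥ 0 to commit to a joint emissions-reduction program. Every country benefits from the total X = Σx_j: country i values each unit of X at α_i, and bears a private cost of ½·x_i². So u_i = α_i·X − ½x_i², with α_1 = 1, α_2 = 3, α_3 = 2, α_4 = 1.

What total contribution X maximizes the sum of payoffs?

Planner FOC: ∂(Σu_j)/∂x_i = (Σα_j) − x_i = 0, so x_i^SO = Σα_j = 7 for every i; X^SO = 28.

28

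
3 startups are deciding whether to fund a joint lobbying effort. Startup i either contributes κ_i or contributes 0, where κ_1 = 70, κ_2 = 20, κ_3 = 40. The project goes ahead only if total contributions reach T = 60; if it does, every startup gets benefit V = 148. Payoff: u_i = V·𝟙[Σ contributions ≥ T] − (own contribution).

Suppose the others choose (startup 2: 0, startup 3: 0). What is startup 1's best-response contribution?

70

Others' total = 0. Contributing 70 brings total to 70 ≥ 60: gain V − κ_1 = 78.
Best response: 70.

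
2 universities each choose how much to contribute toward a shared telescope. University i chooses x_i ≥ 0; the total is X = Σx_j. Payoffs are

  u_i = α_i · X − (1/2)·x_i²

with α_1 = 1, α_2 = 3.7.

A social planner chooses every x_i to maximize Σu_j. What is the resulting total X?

Planner FOC: ∂(Σu_j)/∂x_i = (Σα_j) − x_i = 0, so x_i^SO = Σα_j = 4.7 for every i; X^SO = 9.4.

9.4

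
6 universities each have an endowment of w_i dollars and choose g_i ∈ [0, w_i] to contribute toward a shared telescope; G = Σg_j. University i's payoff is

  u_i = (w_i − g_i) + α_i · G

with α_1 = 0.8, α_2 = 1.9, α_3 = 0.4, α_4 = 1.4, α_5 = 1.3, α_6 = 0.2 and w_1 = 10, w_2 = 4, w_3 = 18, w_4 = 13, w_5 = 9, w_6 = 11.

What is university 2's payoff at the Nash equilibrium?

∂u_i/∂g_i = α_i − 1, so university i contributes w_i if α_i > 1, else 0.
α_i > 1 for i ∈ {2, 4, 5}; NE contributions (0, 4, 0, 13, 9, 0), G = 26.
u_2 = (4 − 4) + 1.9·26 = 49.4.

49.4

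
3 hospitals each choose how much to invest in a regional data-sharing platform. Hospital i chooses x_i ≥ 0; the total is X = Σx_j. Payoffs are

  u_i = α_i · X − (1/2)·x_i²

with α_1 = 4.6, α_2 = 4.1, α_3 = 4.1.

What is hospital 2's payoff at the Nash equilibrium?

Hospital i's FOC: ∂u_i/∂x_i = α_i − x_i = 0, so x_i* = α_i.
NE contributions = (4.6, 4.1, 4.1); X = 12.8.
u_2 = α_2·X − ½·(x_2)² = 4.1·12.8 − ½·4.1² = 44.075.

44.075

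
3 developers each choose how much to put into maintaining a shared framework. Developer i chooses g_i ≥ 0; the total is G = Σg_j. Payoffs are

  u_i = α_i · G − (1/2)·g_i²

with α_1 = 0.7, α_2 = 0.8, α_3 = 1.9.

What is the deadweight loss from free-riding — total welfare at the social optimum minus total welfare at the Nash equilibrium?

8.15

Developer i's FOC: ∂u_i/∂g_i = α_i − g_i = 0, so g_i* = α_i.
NE contributions = (0.7, 0.8, 1.9); G = 3.4.
W^NE = (Σα)·G − ½Σα_i² = 3.4² − ½·4.74 = 9.19.
Planner sets g_i = Σα_j = 3.4 for every i, so G^SO = 3·3.4 = 10.2.
W^SO = (Σα)·G^SO − ½·3·(Σα)² = (3/2)·3.4² = 17.34.
Deadweight loss = W^SO − W^NE = 8.15.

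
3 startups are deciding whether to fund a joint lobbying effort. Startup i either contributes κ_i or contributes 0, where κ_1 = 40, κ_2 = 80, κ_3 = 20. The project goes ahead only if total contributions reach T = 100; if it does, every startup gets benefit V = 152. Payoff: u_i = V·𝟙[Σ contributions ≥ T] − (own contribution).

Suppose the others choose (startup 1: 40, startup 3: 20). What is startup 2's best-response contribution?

Others' total = 60. Contributing 80 brings total to 140 ≥ 100: gain V − κ_2 = 72.
Best response: 80.

80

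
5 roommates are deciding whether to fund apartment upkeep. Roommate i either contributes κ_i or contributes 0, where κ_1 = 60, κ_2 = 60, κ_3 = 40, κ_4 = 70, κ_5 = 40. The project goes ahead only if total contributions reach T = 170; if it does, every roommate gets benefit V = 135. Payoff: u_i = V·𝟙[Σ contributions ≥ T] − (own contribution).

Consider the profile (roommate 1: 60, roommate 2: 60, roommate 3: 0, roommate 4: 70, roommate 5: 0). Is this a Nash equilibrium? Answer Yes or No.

Total = 190 ≥ 170: provided.
Roommate 1 (pledges 60, payoff 75): dropping to 0 → total 130, payoff 0. No gain.
Roommate 2 (pledges 60, payoff 75): dropping to 0 → total 130, payoff 0. No gain.
Roommate 3 (pledges 0, payoff 135): pledging 40 → total 230, payoff 95. No gain.
Roommate 4 (pledges 70, payoff 65): dropping to 0 → total 120, payoff 0. No gain.
Roommate 5 (pledges 0, payoff 135): pledging 40 → total 230, payoff 95. No gain.

Yes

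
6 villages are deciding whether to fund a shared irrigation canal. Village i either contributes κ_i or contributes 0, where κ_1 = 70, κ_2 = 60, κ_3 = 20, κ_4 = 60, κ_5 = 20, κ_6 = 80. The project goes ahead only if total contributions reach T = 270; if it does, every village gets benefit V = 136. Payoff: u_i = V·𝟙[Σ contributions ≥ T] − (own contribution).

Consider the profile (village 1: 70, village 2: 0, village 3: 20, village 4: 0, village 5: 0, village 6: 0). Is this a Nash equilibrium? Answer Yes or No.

Total = 90 < 270: not provided.
Village 1 (pledges 70, payoff -70): dropping to 0 → total 20, payoff 0. Profitable deviation.

No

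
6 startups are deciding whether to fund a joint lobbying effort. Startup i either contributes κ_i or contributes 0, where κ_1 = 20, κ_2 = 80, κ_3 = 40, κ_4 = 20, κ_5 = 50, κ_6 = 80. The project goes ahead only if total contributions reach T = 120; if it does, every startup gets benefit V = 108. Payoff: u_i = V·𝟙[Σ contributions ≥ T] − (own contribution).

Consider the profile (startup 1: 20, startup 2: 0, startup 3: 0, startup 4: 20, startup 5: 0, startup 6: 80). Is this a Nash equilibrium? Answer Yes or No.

Total = 120 ≥ 120: provided.
Startup 1 (pledges 20, payoff 88): dropping to 0 → total 100, payoff 0. No gain.
Startup 2 (pledges 0, payoff 108): pledging 80 → total 200, payoff 28. No gain.
Startup 3 (pledges 0, payoff 108): pledging 40 → total 160, payoff 68. No gain.
Startup 4 (pledges 20, payoff 88): dropping to 0 → total 100, payoff 0. No gain.
Startup 5 (pledges 0, payoff 108): pledging 50 → total 170, payoff 58. No gain.
Startup 6 (pledges 80, payoff 28): dropping to 0 → total 40, payoff 0. No gain.

Yes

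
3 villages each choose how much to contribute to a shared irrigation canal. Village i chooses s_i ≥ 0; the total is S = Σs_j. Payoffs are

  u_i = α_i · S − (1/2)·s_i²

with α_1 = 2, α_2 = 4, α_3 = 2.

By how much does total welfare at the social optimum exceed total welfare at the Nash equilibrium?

Village i's FOC: ∂u_i/∂s_i = α_i − s_i = 0, so s_i* = α_i.
NE contributions = (2, 4, 2); S = 8.
W^NE = (Σα)·S − ½Σα_i² = 8² − ½·24 = 52.
Planner sets s_i = Σα_j = 8 for every i, so S^SO = 3·8 = 24.
W^SO = (Σα)·S^SO − ½·3·(Σα)² = (3/2)·8² = 96.
Deadweight loss = W^SO − W^NE = 44.

44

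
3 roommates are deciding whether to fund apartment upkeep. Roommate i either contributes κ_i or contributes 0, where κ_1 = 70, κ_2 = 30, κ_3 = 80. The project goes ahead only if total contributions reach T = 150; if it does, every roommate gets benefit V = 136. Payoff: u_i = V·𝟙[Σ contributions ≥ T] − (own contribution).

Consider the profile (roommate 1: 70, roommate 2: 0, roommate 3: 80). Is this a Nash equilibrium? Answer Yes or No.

Yes

Total = 150 ≥ 150: provided.
Roommate 1 (pledges 70, payoff 66): dropping to 0 → total 80, payoff 0. No gain.
Roommate 2 (pledges 0, payoff 136): pledging 30 → total 180, payoff 106. No gain.
Roommate 3 (pledges 80, payoff 56): dropping to 0 → total 70, payoff 0. No gain.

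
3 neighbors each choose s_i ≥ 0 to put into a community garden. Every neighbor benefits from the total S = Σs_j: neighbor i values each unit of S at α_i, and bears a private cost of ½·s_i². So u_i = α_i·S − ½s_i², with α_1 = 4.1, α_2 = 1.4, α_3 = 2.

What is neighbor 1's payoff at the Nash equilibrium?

Neighbor i's FOC: ∂u_i/∂s_i = α_i − s_i = 0, so s_i* = α_i.
NE contributions = (4.1, 1.4, 2); S = 7.5.
u_1 = α_1·S − ½·(s_1)² = 4.1·7.5 − ½·4.1² = 22.345.

22.345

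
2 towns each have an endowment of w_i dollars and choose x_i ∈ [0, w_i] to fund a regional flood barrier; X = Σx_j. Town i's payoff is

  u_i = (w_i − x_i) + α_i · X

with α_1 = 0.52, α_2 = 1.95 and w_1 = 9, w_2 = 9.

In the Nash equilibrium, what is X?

∂u_i/∂x_i = α_i − 1, so town i contributes w_i if α_i > 1, else 0.
α_i > 1 for i ∈ {2}; NE contributions (0, 9), X = 9.

9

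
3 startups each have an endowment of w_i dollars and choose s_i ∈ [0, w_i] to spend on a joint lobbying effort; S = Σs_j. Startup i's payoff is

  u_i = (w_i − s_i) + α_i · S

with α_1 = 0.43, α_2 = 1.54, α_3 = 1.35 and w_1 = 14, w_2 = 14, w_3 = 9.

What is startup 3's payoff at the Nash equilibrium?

∂u_i/∂s_i = α_i − 1, so startup i contributes w_i if α_i > 1, else 0.
α_i > 1 for i ∈ {2, 3}; NE contributions (0, 14, 9), S = 23.
u_3 = (9 − 9) + 1.35·23 = 31.05.

31.05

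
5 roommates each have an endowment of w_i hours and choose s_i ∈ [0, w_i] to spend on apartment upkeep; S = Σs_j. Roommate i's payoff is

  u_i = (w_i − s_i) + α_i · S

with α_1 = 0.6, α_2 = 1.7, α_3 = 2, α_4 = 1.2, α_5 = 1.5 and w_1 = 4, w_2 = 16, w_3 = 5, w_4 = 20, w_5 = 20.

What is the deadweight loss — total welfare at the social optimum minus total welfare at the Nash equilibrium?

∂u_i/∂s_i = α_i − 1, so roommate i contributes w_i if α_i > 1, else 0.
α_i > 1 for i ∈ {2, 3, 4, 5}; NE contributions (0, 16, 5, 20, 20), S = 61.
W^NE = Σw_i − S^NE + (Σα_i)·S^NE = 65 + 6·61 = 431.
Planner: ∂(Σu_j)/∂s_i = Σα_j − 1 = 6 > 0, so everyone contributes w_i; S^SO = 65, W^SO = 65 + 6·65 = 455.
Deadweight loss = 24.

24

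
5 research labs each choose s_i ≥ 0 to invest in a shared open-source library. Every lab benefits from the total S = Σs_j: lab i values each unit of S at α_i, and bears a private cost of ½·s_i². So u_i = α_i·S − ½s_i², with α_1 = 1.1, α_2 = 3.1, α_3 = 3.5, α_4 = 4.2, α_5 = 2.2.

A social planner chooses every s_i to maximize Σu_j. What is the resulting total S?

Planner FOC: ∂(Σu_j)/∂s_i = (Σα_j) − s_i = 0, so s_i^SO = Σα_j = 14.1 for every i; S^SO = 70.5.

70.5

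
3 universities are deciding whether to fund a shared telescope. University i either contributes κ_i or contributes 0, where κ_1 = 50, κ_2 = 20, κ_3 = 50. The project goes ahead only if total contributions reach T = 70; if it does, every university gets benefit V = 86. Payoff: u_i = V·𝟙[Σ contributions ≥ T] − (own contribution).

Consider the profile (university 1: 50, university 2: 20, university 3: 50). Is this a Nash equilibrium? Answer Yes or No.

Total = 120 ≥ 70: provided.
University 1 (pledges 50, payoff 36): dropping to 0 → total 70, payoff 86. Profitable deviation.

No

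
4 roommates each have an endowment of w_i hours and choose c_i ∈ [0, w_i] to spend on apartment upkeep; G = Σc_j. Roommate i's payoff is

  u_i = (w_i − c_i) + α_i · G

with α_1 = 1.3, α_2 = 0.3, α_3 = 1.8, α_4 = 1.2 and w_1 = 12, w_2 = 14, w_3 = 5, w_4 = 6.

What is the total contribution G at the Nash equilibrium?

∂u_i/∂c_i = α_i − 1, so roommate i contributes w_i if α_i > 1, else 0.
α_i > 1 for i ∈ {1, 3, 4}; NE contributions (12, 0, 5, 6), G = 23.

23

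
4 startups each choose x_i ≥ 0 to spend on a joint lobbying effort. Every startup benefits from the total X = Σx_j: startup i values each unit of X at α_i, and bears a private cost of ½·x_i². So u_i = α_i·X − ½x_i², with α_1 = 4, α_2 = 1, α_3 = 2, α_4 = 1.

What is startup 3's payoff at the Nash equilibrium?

Startup i's FOC: ∂u_i/∂x_i = α_i − x_i = 0, so x_i* = α_i.
NE contributions = (4, 1, 2, 1); X = 8.
u_3 = α_3·X − ½·(x_3)² = 2·8 − ½·2² = 14.

14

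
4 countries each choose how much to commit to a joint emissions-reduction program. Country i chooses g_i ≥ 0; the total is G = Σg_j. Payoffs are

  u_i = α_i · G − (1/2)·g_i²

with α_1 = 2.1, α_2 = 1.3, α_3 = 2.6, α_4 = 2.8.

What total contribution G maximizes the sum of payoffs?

35.2

Planner FOC: ∂(Σu_j)/∂g_i = (Σα_j) − g_i = 0, so g_i^SO = Σα_j = 8.8 for every i; G^SO = 35.2.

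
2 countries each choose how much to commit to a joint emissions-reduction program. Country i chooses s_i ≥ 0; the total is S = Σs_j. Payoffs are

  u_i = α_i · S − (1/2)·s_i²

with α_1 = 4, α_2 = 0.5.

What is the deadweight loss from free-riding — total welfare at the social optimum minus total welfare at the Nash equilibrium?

8.125

Country i's FOC: ∂u_i/∂s_i = α_i − s_i = 0, so s_i* = α_i.
NE contributions = (4, 0.5); S = 4.5.
W^NE = (Σα)·S − ½Σα_i² = 4.5² − ½·16.25 = 12.125.
Planner sets s_i = Σα_j = 4.5 for every i, so S^SO = 2·4.5 = 9.
W^SO = (Σα)·S^SO − ½·2·(Σα)² = (2/2)·4.5² = 20.25.
Deadweight loss = W^SO − W^NE = 8.125.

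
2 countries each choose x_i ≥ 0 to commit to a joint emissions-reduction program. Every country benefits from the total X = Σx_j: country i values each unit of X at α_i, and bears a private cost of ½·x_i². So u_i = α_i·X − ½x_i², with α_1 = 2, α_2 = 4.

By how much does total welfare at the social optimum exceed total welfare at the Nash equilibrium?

Country i's FOC: ∂u_i/∂x_i = α_i − x_i = 0, so x_i* = α_i.
NE contributions = (2, 4); X = 6.
W^NE = (Σα)·X − ½Σα_i² = 6² − ½·20 = 26.
Planner sets x_i = Σα_j = 6 for every i, so X^SO = 2·6 = 12.
W^SO = (Σα)·X^SO − ½·2·(Σα)² = (2/2)·6² = 36.
Deadweight loss = W^SO − W^NE = 10.

10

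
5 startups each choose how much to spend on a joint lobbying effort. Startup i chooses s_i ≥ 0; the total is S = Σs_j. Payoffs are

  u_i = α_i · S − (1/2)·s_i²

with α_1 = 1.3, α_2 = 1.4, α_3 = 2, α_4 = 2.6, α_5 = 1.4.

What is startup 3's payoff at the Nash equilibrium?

Startup i's FOC: ∂u_i/∂s_i = α_i − s_i = 0, so s_i* = α_i.
NE contributions = (1.3, 1.4, 2, 2.6, 1.4); S = 8.7.
u_3 = α_3·S − ½·(s_3)² = 2·8.7 − ½·2² = 15.4.

15.4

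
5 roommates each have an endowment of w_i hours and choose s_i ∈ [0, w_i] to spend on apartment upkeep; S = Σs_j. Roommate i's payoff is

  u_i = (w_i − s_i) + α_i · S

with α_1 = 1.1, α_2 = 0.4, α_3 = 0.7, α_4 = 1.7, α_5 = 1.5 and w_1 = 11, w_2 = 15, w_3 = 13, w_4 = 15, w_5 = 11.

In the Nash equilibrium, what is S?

37

∂u_i/∂s_i = α_i − 1, so roommate i contributes w_i if α_i > 1, else 0.
α_i > 1 for i ∈ {1, 4, 5}; NE contributions (11, 0, 0, 15, 11), S = 37.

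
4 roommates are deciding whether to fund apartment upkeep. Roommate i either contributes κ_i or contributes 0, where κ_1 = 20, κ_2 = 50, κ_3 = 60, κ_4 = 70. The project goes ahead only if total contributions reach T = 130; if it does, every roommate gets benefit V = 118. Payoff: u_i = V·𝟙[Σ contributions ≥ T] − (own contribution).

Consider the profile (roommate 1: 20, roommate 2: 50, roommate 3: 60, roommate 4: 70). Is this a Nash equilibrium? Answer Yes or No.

Total = 200 ≥ 130: provided.
Roommate 1 (pledges 20, payoff 98): dropping to 0 → total 180, payoff 118. Profitable deviation.

No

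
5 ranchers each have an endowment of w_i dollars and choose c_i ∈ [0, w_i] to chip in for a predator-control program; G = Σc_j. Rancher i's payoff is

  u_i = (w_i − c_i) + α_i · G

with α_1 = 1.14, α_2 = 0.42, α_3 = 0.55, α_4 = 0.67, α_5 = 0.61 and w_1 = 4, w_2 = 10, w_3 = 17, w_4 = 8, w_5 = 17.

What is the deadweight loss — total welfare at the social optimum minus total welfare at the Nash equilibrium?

124.28

∂u_i/∂c_i = α_i − 1, so rancher i contributes w_i if α_i > 1, else 0.
α_i > 1 for i ∈ {1}; NE contributions (4, 0, 0, 0, 0), G = 4.
W^NE = Σw_i − G^NE + (Σα_i)·G^NE = 56 + 2.39·4 = 65.56.
Planner: ∂(Σu_j)/∂c_i = Σα_j − 1 = 2.39 > 0, so everyone contributes w_i; G^SO = 56, W^SO = 56 + 2.39·56 = 189.84.
Deadweight loss = 124.28.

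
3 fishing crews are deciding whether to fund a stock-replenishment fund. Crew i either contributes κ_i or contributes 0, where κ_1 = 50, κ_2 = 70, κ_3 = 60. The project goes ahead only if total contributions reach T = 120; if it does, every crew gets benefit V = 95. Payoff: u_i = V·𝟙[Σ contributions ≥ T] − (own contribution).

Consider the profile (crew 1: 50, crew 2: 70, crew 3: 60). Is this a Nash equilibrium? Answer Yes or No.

No

Total = 180 ≥ 120: provided.
Crew 1 (pledges 50, payoff 45): dropping to 0 → total 130, payoff 95. Profitable deviation.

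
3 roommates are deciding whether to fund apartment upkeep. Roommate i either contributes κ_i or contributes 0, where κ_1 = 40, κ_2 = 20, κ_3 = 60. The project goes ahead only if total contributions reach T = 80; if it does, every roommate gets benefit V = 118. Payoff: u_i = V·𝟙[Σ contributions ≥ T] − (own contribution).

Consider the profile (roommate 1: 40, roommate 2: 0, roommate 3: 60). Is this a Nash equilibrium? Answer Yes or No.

Yes

Total = 100 ≥ 80: provided.
Roommate 1 (pledges 40, payoff 78): dropping to 0 → total 60, payoff 0. No gain.
Roommate 2 (pledges 0, payoff 118): pledging 20 → total 120, payoff 98. No gain.
Roommate 3 (pledges 60, payoff 58): dropping to 0 → total 40, payoff 0. No gain.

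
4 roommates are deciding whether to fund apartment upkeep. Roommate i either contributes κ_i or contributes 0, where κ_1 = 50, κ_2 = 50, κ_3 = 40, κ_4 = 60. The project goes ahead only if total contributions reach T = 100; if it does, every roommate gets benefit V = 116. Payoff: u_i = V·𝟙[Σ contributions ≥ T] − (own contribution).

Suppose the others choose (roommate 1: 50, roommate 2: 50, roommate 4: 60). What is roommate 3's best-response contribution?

0

Others' total = 160 ≥ 100; contributing adds cost 40 for no extra benefit.
Best response: 0.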